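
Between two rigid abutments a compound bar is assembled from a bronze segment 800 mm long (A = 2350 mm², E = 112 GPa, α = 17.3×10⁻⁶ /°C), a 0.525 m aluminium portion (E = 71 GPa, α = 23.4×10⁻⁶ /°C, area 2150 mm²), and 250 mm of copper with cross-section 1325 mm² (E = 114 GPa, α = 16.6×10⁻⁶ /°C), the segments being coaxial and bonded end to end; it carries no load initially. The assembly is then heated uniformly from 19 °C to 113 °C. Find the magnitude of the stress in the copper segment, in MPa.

σ ≈ 264 MPa (compressive)

If the supports were absent, the total length change would be Σ αᵢΔT Lᵢ = 17.3×10⁻⁶×94×800 + 23.4×10⁻⁶×94×525 + 16.6×10⁻⁶×94×250 = 2.846 mm.
The walls prevent any net length change, so an axial force P (same in every segment) develops. Compatibility: P · Σ Lᵢ/(AᵢEᵢ) = δ_free.
The series flexibility is Σ Lᵢ/(AᵢEᵢ) = 800/(2350×112×10³) + 525/(2150×71×10³) + 250/(1325×114×10³) = 8.134×10⁻⁶ mm/N.
Hence P = δ_free / Σ(L/AE) = 2.846/8.134×10⁻⁶ = 349.9 kN (compressive).
σ_{copper} = P / A = 349900 / 1325 = 264.1 MPa.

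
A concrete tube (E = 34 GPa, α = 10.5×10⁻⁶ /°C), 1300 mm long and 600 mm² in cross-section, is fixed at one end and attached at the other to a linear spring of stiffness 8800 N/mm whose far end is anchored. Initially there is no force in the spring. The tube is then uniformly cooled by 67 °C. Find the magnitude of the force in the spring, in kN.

P ≈ 5.16 kN

Free thermal contraction: δ_free = αΔT L = 10.5×10⁻⁶ × 67 × 1300 = 0.9145 mm.
Let P be the tensile force in the spring. The tube extends elastically by PL/(AE) and the spring stretches by P/k; together these equal δ_free.
P [ L/(AE) + 1/k ] = δ_free → P [ 1300/(600×34×10³) + 1/(8800) ] = 0.9145.
P = 0.9145 / 0.0001774 = 5156 N.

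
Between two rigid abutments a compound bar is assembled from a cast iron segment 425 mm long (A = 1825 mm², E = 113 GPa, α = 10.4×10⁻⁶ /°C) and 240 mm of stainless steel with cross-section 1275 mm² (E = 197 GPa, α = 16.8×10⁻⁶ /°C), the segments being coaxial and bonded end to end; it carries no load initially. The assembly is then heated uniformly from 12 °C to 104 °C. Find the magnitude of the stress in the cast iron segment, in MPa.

σ ≈ 141 MPa (compressive)

Free thermal expansion of the whole bar: Σ αᵢΔT Lᵢ = 10.4×10⁻⁶×92×425 + 16.8×10⁻⁶×92×240 = 0.7776 mm.
The rigid supports impose zero overall length change; the single axial force P common to all segments must satisfy P Σ Lᵢ/(AᵢEᵢ) = δ_free.
Σ Lᵢ/(AᵢEᵢ) = 425/(1825×113×10³) + 240/(1275×197×10³) = 3.016×10⁻⁶ mm/N.
Hence P = δ_free / Σ(L/AE) = 0.7776/3.016×10⁻⁶ = 257.8 kN (compressive).
σ_{cast iron} = P / A = 257800 / 1825 = 141.3 MPa.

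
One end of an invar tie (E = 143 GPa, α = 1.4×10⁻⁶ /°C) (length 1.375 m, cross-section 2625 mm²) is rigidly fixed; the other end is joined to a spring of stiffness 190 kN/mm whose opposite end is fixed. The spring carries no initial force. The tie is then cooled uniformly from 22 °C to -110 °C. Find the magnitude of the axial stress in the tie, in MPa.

If the spring were absent the tie would shorten by αΔT L = 1.4×10⁻⁶ × 132 × 1375 = 0.2541 mm.
With a force P in the spring, the elastic change of the tie is PL/(AE) and that of the spring is P/k; compatibility requires their sum to equal δ_free.
So P = δ_free / [L/(AE) + 1/k] = 0.2541 / [ 1375/(2625×143×10³) + 1/(190×10³) ].
P = 0.2541 / 8.926×10⁻⁶ = 28470 N.
σ = P/A = 28470/2625 = 10.84 MPa.

σ ≈ 10.8 MPa (tensile)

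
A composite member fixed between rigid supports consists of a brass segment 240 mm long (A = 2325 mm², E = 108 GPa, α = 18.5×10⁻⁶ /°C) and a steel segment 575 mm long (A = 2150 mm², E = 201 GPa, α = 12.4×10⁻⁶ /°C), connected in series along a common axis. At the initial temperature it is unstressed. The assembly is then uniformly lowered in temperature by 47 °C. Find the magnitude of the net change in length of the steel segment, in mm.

|ΔL| ≈ 0.0186 mm

Free thermal contraction of the whole bar: Σ αᵢΔT Lᵢ = 18.5×10⁻⁶×47×240 + 12.4×10⁻⁶×47×575 = 0.5438 mm.
Since the ends are fixed, an axial force P builds up, equal in every segment, with P · Σ Lᵢ/(AᵢEᵢ) = δ_free.
The series flexibility is Σ Lᵢ/(AᵢEᵢ) = 240/(2325×108×10³) + 575/(2150×201×10³) = 2.286×10⁻⁶ mm/N.
P = 0.5438 / 2.286×10⁻⁶ = 237800 N = 237.8 kN, tensile.
For the steel segment, free thermal change = 12.4×10⁻⁶×47×575 = 0.3351 mm and elastic change from P = 237800×575/(2150×201×10³) = 0.3165 mm; these oppose, so the net change is 0.0186 mm (segment shortens).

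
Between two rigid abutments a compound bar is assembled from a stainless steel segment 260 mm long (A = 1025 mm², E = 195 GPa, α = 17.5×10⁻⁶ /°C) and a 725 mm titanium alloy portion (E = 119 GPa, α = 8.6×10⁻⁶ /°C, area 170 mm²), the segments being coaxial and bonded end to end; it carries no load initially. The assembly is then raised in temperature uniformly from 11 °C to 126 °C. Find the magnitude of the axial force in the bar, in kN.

P ≈ 33.4 kN (compressive)

Free thermal expansion of the whole bar: Σ αᵢΔT Lᵢ = 17.5×10⁻⁶×115×260 + 8.6×10⁻⁶×115×725 = 1.24 mm.
The rigid supports impose zero overall length change; the single axial force P common to all segments must satisfy P Σ Lᵢ/(AᵢEᵢ) = δ_free.
The series flexibility is Σ Lᵢ/(AᵢEᵢ) = 260/(1025×195×10³) + 725/(170×119×10³) = 3.714×10⁻⁵ mm/N.
P = 1.24 / 3.714×10⁻⁵ = 33400 N = 33.4 kN, compressive.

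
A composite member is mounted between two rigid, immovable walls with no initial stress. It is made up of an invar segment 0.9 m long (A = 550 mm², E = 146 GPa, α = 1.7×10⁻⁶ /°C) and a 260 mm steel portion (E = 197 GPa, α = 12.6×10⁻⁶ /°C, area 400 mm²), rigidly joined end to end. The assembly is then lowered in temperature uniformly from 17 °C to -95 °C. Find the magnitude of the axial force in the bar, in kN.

P ≈ 37.1 kN (tensile)

If the supports were absent, the total length change would be Σ αᵢΔT Lᵢ = 1.7×10⁻⁶×112×900 + 12.6×10⁻⁶×112×260 = 0.5383 mm.
Since the ends are fixed, an axial force P builds up, equal in every segment, with P · Σ Lᵢ/(AᵢEᵢ) = δ_free.
Σ Lᵢ/(AᵢEᵢ) = 900/(550×146×10³) + 260/(400×197×10³) = 1.451×10⁻⁵ mm/N.
So P = 0.5383 / 1.451×10⁻⁵ = 37.1 kN, tensile.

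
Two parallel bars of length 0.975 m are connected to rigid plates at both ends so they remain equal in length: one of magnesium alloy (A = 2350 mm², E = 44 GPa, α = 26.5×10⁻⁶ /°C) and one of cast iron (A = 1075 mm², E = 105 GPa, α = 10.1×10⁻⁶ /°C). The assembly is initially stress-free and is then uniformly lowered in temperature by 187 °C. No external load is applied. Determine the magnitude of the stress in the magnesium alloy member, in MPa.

σ ≈ 70.4 MPa (tensile)

The magnesium alloy has the larger α, so on cooling it would change length more than the cast iron if both were free. The rigid plates force a common final length, so the magnesium alloy is put into tension and the cast iron into compression, with equal and opposite forces P (no external load).
Compatibility of the two members (thermal + elastic change equal): (α₁ − α₂)ΔT = P·[1/(A₁E₁) + 1/(A₂E₂)].
|α₁ − α₂|·ΔT = 16.4×10⁻⁶ × 187 = 0.003067.
1/(A₁E₁) + 1/(A₂E₂) = 1/(2350×44×10³) + 1/(1075×105×10³) = 1.853×10⁻⁸ N⁻¹.
So P = 0.003067 / 1.853×10⁻⁸ = 165.5 kN.
σ_{magnesium alloy} = P/A₁ = 165500/2350 = 70.43 MPa, tensile.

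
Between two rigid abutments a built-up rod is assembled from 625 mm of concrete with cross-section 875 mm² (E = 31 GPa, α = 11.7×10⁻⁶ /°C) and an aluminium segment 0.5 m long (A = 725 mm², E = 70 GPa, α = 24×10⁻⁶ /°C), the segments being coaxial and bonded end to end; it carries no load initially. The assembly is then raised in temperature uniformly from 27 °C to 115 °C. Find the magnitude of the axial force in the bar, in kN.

Free thermal expansion of the whole bar: Σ αᵢΔT Lᵢ = 11.7×10⁻⁶×88×625 + 24×10⁻⁶×88×500 = 1.7 mm.
The rigid supports impose zero overall length change; the single axial force P common to all segments must satisfy P Σ Lᵢ/(AᵢEᵢ) = δ_free.
Σ Lᵢ/(AᵢEᵢ) = 625/(875×31×10³) + 500/(725×70×10³) = 3.289×10⁻⁵ mm/N.
So P = 1.7 / 3.289×10⁻⁵ = 51.67 kN, compressive.

P ≈ 51.7 kN (compressive)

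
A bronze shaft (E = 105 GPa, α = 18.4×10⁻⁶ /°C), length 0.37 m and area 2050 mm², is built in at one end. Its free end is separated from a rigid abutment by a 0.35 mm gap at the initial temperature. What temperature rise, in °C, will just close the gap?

ΔT ≈ 51.4 °C

Contact occurs when the free expansion equals the gap: αΔT L = 0.35 mm.
ΔT = 0.35 / (18.4×10⁻⁶ × 370) = 51.41 °C.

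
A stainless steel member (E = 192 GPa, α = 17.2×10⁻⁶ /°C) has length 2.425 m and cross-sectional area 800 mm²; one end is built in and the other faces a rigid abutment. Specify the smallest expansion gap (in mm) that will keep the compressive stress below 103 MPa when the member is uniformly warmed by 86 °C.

Free expansion if unrestrained: δ_free = αΔT L = 17.2×10⁻⁶ × 86 × 2425 = 3.587 mm.
A stress of 103 MPa corresponds to the wall pushing the member back by σL/E = 103×2425/(192×10³) = 1.301 mm.
The gap must absorb the remainder: g_min = 3.587 − 1.301 = 2.286 mm.

g ≈ 2.29 mm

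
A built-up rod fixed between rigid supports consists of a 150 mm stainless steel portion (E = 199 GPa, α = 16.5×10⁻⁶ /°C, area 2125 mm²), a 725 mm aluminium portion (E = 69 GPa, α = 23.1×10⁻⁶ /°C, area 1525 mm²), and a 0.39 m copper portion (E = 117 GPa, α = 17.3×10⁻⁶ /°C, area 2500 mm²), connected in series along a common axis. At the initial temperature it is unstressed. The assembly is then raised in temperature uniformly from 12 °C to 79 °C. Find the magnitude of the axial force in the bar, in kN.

Free thermal expansion of the whole bar: Σ αᵢΔT Lᵢ = 16.5×10⁻⁶×67×150 + 23.1×10⁻⁶×67×725 + 17.3×10⁻⁶×67×390 = 1.74 mm.
The walls prevent any net length change, so an axial force P (same in every segment) develops. Compatibility: P · Σ Lᵢ/(AᵢEᵢ) = δ_free.
Σ Lᵢ/(AᵢEᵢ) = 150/(2125×199×10³) + 725/(1525×69×10³) + 390/(2500×117×10³) = 8.578×10⁻⁶ mm/N.
Hence P = δ_free / Σ(L/AE) = 1.74/8.578×10⁻⁶ = 202.8 kN (compressive).

P ≈ 203 kN (compressive)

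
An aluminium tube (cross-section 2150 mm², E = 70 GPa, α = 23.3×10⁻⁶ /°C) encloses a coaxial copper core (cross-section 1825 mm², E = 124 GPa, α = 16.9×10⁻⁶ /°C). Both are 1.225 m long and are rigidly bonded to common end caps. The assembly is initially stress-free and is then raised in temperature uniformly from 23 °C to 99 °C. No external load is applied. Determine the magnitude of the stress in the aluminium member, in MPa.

σ ≈ 20.4 MPa (compressive)

The aluminium has the larger α, so on heating it would change length more than the copper if both were free. The rigid plates force a common final length, so the aluminium is put into compression and the copper into tension, with equal and opposite forces P (no external load).
Compatibility of the two members (thermal + elastic change equal): (α₁ − α₂)ΔT = P·[1/(A₁E₁) + 1/(A₂E₂)].
|α₁ − α₂|·ΔT = 6.4×10⁻⁶ × 76 = 0.0004864.
1/(A₁E₁) + 1/(A₂E₂) = 1/(2150×70×10³) + 1/(1825×124×10³) = 1.106×10⁻⁸ N⁻¹.
P = 0.0004864 / 1.106×10⁻⁸ = 43960 N = 43.96 kN.
σ_{aluminium} = P/A₁ = 43960/2150 = 20.45 MPa, compressive.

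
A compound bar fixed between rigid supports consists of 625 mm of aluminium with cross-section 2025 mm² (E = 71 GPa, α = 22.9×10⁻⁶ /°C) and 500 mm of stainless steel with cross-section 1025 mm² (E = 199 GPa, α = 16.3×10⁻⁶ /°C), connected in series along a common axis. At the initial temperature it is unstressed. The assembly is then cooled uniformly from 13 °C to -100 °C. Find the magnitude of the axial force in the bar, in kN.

Free thermal contraction of the whole bar: Σ αᵢΔT Lᵢ = 22.9×10⁻⁶×113×625 + 16.3×10⁻⁶×113×500 = 2.538 mm.
Since the ends are fixed, an axial force P builds up, equal in every segment, with P · Σ Lᵢ/(AᵢEᵢ) = δ_free.
Σ Lᵢ/(AᵢEᵢ) = 625/(2025×71×10³) + 500/(1025×199×10³) = 6.798×10⁻⁶ mm/N.
Hence P = δ_free / Σ(L/AE) = 2.538/6.798×10⁻⁶ = 373.4 kN (tensile).

P ≈ 373 kN (tensile)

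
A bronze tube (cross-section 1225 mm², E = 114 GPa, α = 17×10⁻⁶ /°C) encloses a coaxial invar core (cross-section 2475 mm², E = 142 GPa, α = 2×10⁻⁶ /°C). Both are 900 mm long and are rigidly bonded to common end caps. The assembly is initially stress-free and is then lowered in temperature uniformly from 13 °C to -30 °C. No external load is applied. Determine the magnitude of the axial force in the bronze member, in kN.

P ≈ 64.5 kN (tensile in the bronze)

Both members must finish at the same length. With the larger α, the bronze tends to over-contract; the plates restrain it, putting the bronze in tension and the invar in compression. With no external load the two internal forces are equal and opposite, magnitude P.
Equating the net (thermal + elastic) strains gives |α₁ − α₂|·ΔT = P·[1/(A₁E₁) + 1/(A₂E₂)].
|α₁ − α₂|·ΔT = 15×10⁻⁶ × 43 = 0.000645.
1/(A₁E₁) + 1/(A₂E₂) = 1/(1225×114×10³) + 1/(2475×142×10³) = 1.001×10⁻⁸ N⁻¹.
P = 0.000645 / 1.001×10⁻⁸ = 64460 N = 64.46 kN.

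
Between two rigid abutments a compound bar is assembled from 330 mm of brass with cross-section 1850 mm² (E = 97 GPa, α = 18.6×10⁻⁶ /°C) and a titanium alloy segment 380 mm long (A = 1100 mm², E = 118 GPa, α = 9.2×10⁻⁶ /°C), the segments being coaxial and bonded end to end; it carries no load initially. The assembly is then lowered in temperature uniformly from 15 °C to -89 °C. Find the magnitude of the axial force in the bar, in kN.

Free thermal contraction of the whole bar: Σ αᵢΔT Lᵢ = 18.6×10⁻⁶×104×330 + 9.2×10⁻⁶×104×380 = 1.002 mm.
The rigid supports impose zero overall length change; the single axial force P common to all segments must satisfy P Σ Lᵢ/(AᵢEᵢ) = δ_free.
Σ Lᵢ/(AᵢEᵢ) = 330/(1850×97×10³) + 380/(1100×118×10³) = 4.767×10⁻⁶ mm/N.
Hence P = δ_free / Σ(L/AE) = 1.002/4.767×10⁻⁶ = 210.2 kN (tensile).

P ≈ 210 kN (tensile)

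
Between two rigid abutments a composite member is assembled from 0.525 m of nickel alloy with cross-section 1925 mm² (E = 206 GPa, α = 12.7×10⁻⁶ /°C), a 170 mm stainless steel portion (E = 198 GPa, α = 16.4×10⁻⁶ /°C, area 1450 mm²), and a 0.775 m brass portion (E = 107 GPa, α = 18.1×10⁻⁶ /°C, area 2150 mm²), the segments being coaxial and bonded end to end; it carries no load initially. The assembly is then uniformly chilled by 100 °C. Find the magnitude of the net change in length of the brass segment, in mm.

Free thermal contraction of the whole bar: Σ αᵢΔT Lᵢ = 12.7×10⁻⁶×100×525 + 16.4×10⁻⁶×100×170 + 18.1×10⁻⁶×100×775 = 2.348 mm.
Since the ends are fixed, an axial force P builds up, equal in every segment, with P · Σ Lᵢ/(AᵢEᵢ) = δ_free.
The series flexibility is Σ Lᵢ/(AᵢEᵢ) = 525/(1925×206×10³) + 170/(1450×198×10³) + 775/(2150×107×10³) = 5.285×10⁻⁶ mm/N.
So P = 2.348 / 5.285×10⁻⁶ = 444.3 kN, tensile.
For the brass segment, free thermal change = 18.1×10⁻⁶×100×775 = 1.403 mm and elastic change from P = 444300×775/(2150×107×10³) = 1.497 mm; these oppose, so the net change is 0.0942 mm (segment lengthens).

|ΔL| ≈ 0.0942 mm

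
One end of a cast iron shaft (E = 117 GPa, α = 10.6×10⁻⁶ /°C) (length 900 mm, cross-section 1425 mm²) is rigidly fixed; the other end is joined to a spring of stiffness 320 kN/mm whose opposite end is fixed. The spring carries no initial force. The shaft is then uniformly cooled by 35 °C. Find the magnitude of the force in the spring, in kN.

P ≈ 39.2 kN

The unrestrained thermal change is αΔT L = 10.6×10⁻⁶ × 35 × 900 = 0.3339 mm.
Let P be the tensile force in the spring. The shaft extends elastically by PL/(AE) and the spring stretches by P/k; together these equal δ_free.
P [ L/(AE) + 1/k ] = δ_free → P [ 900/(1425×117×10³) + 1/(320×10³) ] = 0.3339.
P = 0.3339 / 8.523×10⁻⁶ = 39180 N.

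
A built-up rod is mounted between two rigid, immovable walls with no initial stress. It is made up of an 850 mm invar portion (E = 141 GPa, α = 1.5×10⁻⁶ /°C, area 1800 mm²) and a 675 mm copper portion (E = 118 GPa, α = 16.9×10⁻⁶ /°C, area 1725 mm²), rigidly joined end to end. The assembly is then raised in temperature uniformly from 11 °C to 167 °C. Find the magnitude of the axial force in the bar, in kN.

P ≈ 297 kN (compressive)

If the supports were absent, the total length change would be Σ αᵢΔT Lᵢ = 1.5×10⁻⁶×156×850 + 16.9×10⁻⁶×156×675 = 1.978 mm.
The rigid supports impose zero overall length change; the single axial force P common to all segments must satisfy P Σ Lᵢ/(AᵢEᵢ) = δ_free.
Σ Lᵢ/(AᵢEᵢ) = 850/(1800×141×10³) + 675/(1725×118×10³) = 6.665×10⁻⁶ mm/N.
Hence P = δ_free / Σ(L/AE) = 1.978/6.665×10⁻⁶ = 296.8 kN (compressive).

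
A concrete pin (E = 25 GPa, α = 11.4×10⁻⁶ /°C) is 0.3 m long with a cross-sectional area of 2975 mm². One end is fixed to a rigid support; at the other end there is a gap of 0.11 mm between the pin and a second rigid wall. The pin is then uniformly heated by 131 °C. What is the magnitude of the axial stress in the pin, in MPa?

σ ≈ 28.2 MPa (compressive)

Unrestrained expansion: δ_free = αΔT L = 11.4×10⁻⁶ × 131 × 300 = 0.448 mm.
The gap closes (δ_free > 0.11 mm) and the wall then resists a further 0.448 − 0.11 = 0.338 mm of expansion.
Compatibility: PL/(AE) = 0.338 mm, so σ = P/A = E × (0.338/300) = 28.17 MPa.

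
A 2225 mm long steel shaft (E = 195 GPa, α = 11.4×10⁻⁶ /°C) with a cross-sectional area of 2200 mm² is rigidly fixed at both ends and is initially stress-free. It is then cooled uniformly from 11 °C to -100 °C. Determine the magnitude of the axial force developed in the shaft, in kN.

P ≈ 543 kN (tensile)

Full restraint means ε = 0, so the stress is σ = EαΔT = 195×10³ × 11.4×10⁻⁶ × 111 = 246.8 MPa.
Then P = σA = 246.8 × 2200 mm² = 542.9 kN, tensile.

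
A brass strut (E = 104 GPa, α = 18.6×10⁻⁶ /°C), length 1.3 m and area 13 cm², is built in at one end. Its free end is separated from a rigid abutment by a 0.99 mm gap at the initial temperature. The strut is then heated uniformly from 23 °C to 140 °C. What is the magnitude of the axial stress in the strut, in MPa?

If the wall were absent the strut would grow by αΔT L = 18.6×10⁻⁶ × 117 × 1300 = 2.829 mm.
After closing the 0.99 mm clearance, 2.829 − 0.99 = 1.839 mm of expansion remains to be suppressed by the wall.
So σ = E(δ_free − g)/L = 104×10³ × 1.839/1300 = 147.1 MPa.

σ ≈ 147 MPa (compressive)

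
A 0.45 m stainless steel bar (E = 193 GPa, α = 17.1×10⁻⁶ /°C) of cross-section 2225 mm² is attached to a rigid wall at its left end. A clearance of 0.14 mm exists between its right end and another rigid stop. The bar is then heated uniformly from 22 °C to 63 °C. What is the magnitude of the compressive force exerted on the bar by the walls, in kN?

P ≈ 167 kN

Free thermal elongation = αΔT L = 17.1×10⁻⁶ × 41 × 450 = 0.3155 mm.
This exceeds the 0.14 mm gap, so the wall pushes back. The portion of expansion that must be recovered elastically is δ_free − gap = 0.3155 − 0.14 = 0.1755 mm.
So σ = E(δ_free − g)/L = 193×10³ × 0.1755/450 = 75.27 MPa.
P = σA = 75.27 × 2225 = 167.5 kN.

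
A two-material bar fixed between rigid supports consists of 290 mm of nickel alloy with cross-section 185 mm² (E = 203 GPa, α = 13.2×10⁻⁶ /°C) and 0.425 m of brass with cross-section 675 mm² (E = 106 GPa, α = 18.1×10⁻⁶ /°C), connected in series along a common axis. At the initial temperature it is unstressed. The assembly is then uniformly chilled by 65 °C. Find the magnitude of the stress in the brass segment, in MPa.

σ ≈ 81.2 MPa (tensile)

If the supports were absent, the total length change would be Σ αᵢΔT Lᵢ = 13.2×10⁻⁶×65×290 + 18.1×10⁻⁶×65×425 = 0.7488 mm.
Since the ends are fixed, an axial force P builds up, equal in every segment, with P · Σ Lᵢ/(AᵢEᵢ) = δ_free.
Σ Lᵢ/(AᵢEᵢ) = 290/(185×203×10³) + 425/(675×106×10³) = 1.366×10⁻⁵ mm/N.
So P = 0.7488 / 1.366×10⁻⁵ = 54.81 kN, tensile.
σ_{brass} = P / A = 54810 / 675 = 81.2 MPa.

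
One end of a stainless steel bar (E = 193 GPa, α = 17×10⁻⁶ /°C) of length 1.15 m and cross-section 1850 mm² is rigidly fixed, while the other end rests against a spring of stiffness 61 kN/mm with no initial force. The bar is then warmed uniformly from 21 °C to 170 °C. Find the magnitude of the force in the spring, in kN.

P ≈ 149 kN

If the spring were absent the bar would lengthen by αΔT L = 17×10⁻⁶ × 149 × 1150 = 2.913 mm.
Let P be the compressive force at the spring. The bar shortens elastically by PL/(AE) and the spring compresses by P/k; together these equal δ_free.
So P = δ_free / [L/(AE) + 1/k] = 2.913 / [ 1150/(1850×193×10³) + 1/(61×10³) ].
P = 2.913 / 1.961×10⁻⁵ = 148500 N.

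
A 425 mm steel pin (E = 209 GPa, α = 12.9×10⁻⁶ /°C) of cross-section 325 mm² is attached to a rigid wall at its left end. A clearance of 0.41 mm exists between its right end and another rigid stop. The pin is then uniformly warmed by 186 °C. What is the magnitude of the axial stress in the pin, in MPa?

σ ≈ 300 MPa (compressive)

Free thermal elongation = αΔT L = 12.9×10⁻⁶ × 186 × 425 = 1.02 mm.
After closing the 0.41 mm clearance, 1.02 − 0.41 = 0.6097 mm of expansion remains to be suppressed by the wall.
That suppressed elongation corresponds to σ = E·Δ/L = 209×10³ × 0.6097/425 = 299.9 MPa.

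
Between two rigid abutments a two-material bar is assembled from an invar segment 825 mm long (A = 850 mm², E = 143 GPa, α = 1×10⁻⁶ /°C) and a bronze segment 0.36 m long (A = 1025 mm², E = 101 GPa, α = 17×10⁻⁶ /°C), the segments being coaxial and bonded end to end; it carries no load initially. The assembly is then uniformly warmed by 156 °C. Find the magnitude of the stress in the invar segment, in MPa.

With the walls removed the bar would change length by δ_free = Σ αᵢΔT Lᵢ = 1×10⁻⁶×156×825 + 17×10⁻⁶×156×360 = 1.083 mm.
The walls prevent any net length change, so an axial force P (same in every segment) develops. Compatibility: P · Σ Lᵢ/(AᵢEᵢ) = δ_free.
The series flexibility is Σ Lᵢ/(AᵢEᵢ) = 825/(850×143×10³) + 360/(1025×101×10³) = 1.026×10⁻⁵ mm/N.
So P = 1.083 / 1.026×10⁻⁵ = 105.5 kN, compressive.
σ_{invar} = P / A = 105500 / 850 = 124.2 MPa.

σ ≈ 124 MPa (compressive)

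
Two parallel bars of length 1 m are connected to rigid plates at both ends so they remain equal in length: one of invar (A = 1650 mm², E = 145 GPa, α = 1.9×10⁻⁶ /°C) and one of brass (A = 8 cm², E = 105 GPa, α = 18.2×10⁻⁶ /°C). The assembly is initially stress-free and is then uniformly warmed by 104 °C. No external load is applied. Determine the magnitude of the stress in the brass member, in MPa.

The brass has the larger α, so on heating it would change length more than the invar if both were free. The rigid plates force a common final length, so the brass is put into compression and the invar into tension, with equal and opposite forces P (no external load).
Compatibility of the two members (thermal + elastic change equal): (α₁ − α₂)ΔT = P·[1/(A₁E₁) + 1/(A₂E₂)].
|α₁ − α₂|·ΔT = 16.3×10⁻⁶ × 104 = 0.001695.
1/(A₁E₁) + 1/(A₂E₂) = 1/(1650×145×10³) + 1/(800×105×10³) = 1.608×10⁻⁸ N⁻¹.
P = 0.001695 / 1.608×10⁻⁸ = 105400 N = 105.4 kN.
σ_{brass} = P/A₂ = 105400/800 = 131.7 MPa, compressive.

σ ≈ 132 MPa (compressive)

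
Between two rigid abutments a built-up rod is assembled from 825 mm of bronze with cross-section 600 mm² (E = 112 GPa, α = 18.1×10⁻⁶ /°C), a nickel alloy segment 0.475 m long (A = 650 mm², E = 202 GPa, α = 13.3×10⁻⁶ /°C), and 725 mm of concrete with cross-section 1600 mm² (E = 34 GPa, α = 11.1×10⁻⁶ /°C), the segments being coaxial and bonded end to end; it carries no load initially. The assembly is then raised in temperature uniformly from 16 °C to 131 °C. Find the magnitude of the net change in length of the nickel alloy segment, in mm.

|ΔL| ≈ 0.309 mm

With the walls removed the bar would change length by δ_free = Σ αᵢΔT Lᵢ = 18.1×10⁻⁶×115×825 + 13.3×10⁻⁶×115×475 + 11.1×10⁻⁶×115×725 = 3.369 mm.
The walls prevent any net length change, so an axial force P (same in every segment) develops. Compatibility: P · Σ Lᵢ/(AᵢEᵢ) = δ_free.
The series flexibility is Σ Lᵢ/(AᵢEᵢ) = 825/(600×112×10³) + 475/(650×202×10³) + 725/(1600×34×10³) = 2.922×10⁻⁵ mm/N.
So P = 3.369 / 2.922×10⁻⁵ = 115.3 kN, compressive.
For the nickel alloy segment, free thermal change = 13.3×10⁻⁶×115×475 = 0.7265 mm and elastic change from P = 115300×475/(650×202×10³) = 0.4171 mm; these oppose, so the net change is 0.309 mm (segment lengthens).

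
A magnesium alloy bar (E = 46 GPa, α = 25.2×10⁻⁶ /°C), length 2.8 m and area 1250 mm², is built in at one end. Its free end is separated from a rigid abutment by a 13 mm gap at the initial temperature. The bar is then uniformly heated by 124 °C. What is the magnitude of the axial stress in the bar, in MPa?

Free thermal elongation = αΔT L = 25.2×10⁻⁶ × 124 × 2800 = 8.749 mm.
Since δ_free = 8.75 mm is less than the 13 mm gap, the bar never touches the wall. No axial force develops.

σ ≈ 0 MPa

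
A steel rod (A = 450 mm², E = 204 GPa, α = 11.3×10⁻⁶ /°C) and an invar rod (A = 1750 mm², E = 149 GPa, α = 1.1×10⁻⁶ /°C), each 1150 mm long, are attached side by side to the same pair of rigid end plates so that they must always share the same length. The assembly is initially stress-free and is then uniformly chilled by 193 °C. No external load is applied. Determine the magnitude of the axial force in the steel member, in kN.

Equilibrium of a rigid end plate with no external load gives equal and opposite internal forces ±P in the two members. Since α_{steel} > α_{invar}, cooling drives the steel into tension and the invar into compression.
Setting the final lengths equal and cancelling L: (α₁ − α₂)ΔT = P/(A₁E₁) + P/(A₂E₂).
|α₁ − α₂|·ΔT = 10.2×10⁻⁶ × 193 = 0.001969.
1/(A₁E₁) + 1/(A₂E₂) = 1/(450×204×10³) + 1/(1750×149×10³) = 1.473×10⁻⁸ N⁻¹.
So P = 0.001969 / 1.473×10⁻⁸ = 133.7 kN.

P ≈ 134 kN (tensile in the steel)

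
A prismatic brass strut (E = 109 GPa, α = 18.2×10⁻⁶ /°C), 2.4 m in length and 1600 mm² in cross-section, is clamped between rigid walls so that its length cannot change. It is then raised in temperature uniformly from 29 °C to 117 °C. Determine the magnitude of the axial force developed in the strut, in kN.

P ≈ 279 kN (compressive)

The ends cannot move, so σ = EαΔT = 109×10³ × 18.2×10⁻⁶ × 88 = 174.6 MPa.
P = AEαΔT = 1600 × 109×10³ × 18.2×10⁻⁶ × 88 = 279.3 kN (compressive).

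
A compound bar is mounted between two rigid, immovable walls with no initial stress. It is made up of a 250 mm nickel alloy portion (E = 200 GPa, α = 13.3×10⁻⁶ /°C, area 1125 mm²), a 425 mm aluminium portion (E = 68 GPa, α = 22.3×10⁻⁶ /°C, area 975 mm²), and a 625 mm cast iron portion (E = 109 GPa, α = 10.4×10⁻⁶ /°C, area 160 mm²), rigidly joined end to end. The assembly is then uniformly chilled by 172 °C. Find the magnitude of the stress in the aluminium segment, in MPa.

Free thermal contraction of the whole bar: Σ αᵢΔT Lᵢ = 13.3×10⁻⁶×172×250 + 22.3×10⁻⁶×172×425 + 10.4×10⁻⁶×172×625 = 3.32 mm.
The rigid supports impose zero overall length change; the single axial force P common to all segments must satisfy P Σ Lᵢ/(AᵢEᵢ) = δ_free.
Σ Lᵢ/(AᵢEᵢ) = 250/(1125×200×10³) + 425/(975×68×10³) + 625/(160×109×10³) = 4.336×10⁻⁵ mm/N.
So P = 3.32 / 4.336×10⁻⁵ = 76.57 kN, tensile.
σ_{aluminium} = P / A = 76570 / 975 = 78.53 MPa.

σ ≈ 78.5 MPa (tensile)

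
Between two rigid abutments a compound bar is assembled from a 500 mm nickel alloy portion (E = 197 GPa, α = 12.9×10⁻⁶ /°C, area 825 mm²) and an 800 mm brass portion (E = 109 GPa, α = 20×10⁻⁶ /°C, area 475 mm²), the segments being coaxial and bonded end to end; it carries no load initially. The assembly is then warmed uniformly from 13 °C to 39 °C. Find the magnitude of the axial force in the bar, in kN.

P ≈ 31.5 kN (compressive)

If the supports were absent, the total length change would be Σ αᵢΔT Lᵢ = 12.9×10⁻⁶×26×500 + 20×10⁻⁶×26×800 = 0.5837 mm.
The rigid supports impose zero overall length change; the single axial force P common to all segments must satisfy P Σ Lᵢ/(AᵢEᵢ) = δ_free.
The series flexibility is Σ Lᵢ/(AᵢEᵢ) = 500/(825×197×10³) + 800/(475×109×10³) = 1.853×10⁻⁵ mm/N.
Hence P = δ_free / Σ(L/AE) = 0.5837/1.853×10⁻⁵ = 31.5 kN (compressive).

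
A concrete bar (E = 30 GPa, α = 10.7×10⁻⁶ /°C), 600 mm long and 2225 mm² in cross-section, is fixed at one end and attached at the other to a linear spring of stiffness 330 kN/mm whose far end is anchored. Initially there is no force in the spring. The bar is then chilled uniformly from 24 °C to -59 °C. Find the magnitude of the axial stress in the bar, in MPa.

Free thermal contraction: δ_free = αΔT L = 10.7×10⁻⁶ × 83 × 600 = 0.5329 mm.
With a force P in the spring, the elastic change of the bar is PL/(AE) and that of the spring is P/k; compatibility requires their sum to equal δ_free.
P [ L/(AE) + 1/k ] = δ_free → P [ 600/(2225×30×10³) + 1/(330×10³) ] = 0.5329.
P = 0.5329 / 1.202×10⁻⁵ = 44330 N.
σ = P/A = 44330/2225 = 19.93 MPa.

σ ≈ 19.9 MPa (tensile)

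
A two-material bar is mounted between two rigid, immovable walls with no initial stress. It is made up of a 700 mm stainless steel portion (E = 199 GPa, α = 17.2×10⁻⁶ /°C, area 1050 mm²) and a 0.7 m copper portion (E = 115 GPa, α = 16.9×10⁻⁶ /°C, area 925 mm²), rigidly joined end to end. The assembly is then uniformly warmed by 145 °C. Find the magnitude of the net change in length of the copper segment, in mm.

|ΔL| ≈ 0.578 mm

If the supports were absent, the total length change would be Σ αᵢΔT Lᵢ = 17.2×10⁻⁶×145×700 + 16.9×10⁻⁶×145×700 = 3.461 mm.
Since the ends are fixed, an axial force P builds up, equal in every segment, with P · Σ Lᵢ/(AᵢEᵢ) = δ_free.
Σ Lᵢ/(AᵢEᵢ) = 700/(1050×199×10³) + 700/(925×115×10³) = 9.931×10⁻⁶ mm/N.
P = 3.461 / 9.931×10⁻⁶ = 348500 N = 348.5 kN, compressive.
For the copper segment, free thermal change = 16.9×10⁻⁶×145×700 = 1.715 mm and elastic change from P = 348500×700/(925×115×10³) = 2.294 mm; these oppose, so the net change is 0.578 mm (segment shortens).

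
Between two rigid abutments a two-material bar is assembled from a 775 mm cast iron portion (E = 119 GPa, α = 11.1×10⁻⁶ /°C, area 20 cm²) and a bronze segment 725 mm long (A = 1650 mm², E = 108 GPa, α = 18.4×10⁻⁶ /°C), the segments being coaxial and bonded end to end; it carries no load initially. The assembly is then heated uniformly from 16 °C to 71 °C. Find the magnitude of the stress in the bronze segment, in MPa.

If the supports were absent, the total length change would be Σ αᵢΔT Lᵢ = 11.1×10⁻⁶×55×775 + 18.4×10⁻⁶×55×725 = 1.207 mm.
Since the ends are fixed, an axial force P builds up, equal in every segment, with P · Σ Lᵢ/(AᵢEᵢ) = δ_free.
The series flexibility is Σ Lᵢ/(AᵢEᵢ) = 775/(2000×119×10³) + 725/(1650×108×10³) = 7.325×10⁻⁶ mm/N.
So P = 1.207 / 7.325×10⁻⁶ = 164.8 kN, compressive.
σ_{bronze} = P / A = 164800 / 1650 = 99.86 MPa.

σ ≈ 99.9 MPa (compressive)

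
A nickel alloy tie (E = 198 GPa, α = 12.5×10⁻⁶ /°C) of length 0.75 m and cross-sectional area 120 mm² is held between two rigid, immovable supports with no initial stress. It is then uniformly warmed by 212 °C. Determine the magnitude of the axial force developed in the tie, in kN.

P ≈ 63 kN (compressive)

The ends cannot move, so σ = EαΔT = 198×10³ × 12.5×10⁻⁶ × 212 = 524.7 MPa.
Axial force P = σA = 524.7 × 120 = 62960 N = 62.96 kN, compressive.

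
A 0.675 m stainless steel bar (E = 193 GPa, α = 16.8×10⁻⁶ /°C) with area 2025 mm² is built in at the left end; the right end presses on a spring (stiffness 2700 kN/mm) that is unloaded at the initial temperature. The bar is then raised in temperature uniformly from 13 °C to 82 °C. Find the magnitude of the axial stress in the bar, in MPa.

σ ≈ 184 MPa (compressive)

Free thermal expansion: δ_free = αΔT L = 16.8×10⁻⁶ × 69 × 675 = 0.7825 mm.
Let P be the compressive force at the spring. The bar shortens elastically by PL/(AE) and the spring compresses by P/k; together these equal δ_free.
P [ L/(AE) + 1/k ] = δ_free → P [ 675/(2025×193×10³) + 1/(2700×10³) ] = 0.7825.
P = 0.7825 / 2.097×10⁻⁶ = 373000 N.
σ = P/A = 373000/2025 = 184.2 MPa.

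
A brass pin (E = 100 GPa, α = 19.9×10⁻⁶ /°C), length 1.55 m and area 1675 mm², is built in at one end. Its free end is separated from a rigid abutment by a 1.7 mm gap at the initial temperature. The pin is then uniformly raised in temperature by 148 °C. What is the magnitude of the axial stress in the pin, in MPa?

σ ≈ 185 MPa (compressive)

Unrestrained expansion: δ_free = αΔT L = 19.9×10⁻⁶ × 148 × 1550 = 4.565 mm.
The gap closes (δ_free > 1.7 mm) and the wall then resists a further 4.565 − 1.7 = 2.865 mm of expansion.
Compatibility: PL/(AE) = 2.865 mm, so σ = P/A = E × (2.865/1550) = 184.8 MPa.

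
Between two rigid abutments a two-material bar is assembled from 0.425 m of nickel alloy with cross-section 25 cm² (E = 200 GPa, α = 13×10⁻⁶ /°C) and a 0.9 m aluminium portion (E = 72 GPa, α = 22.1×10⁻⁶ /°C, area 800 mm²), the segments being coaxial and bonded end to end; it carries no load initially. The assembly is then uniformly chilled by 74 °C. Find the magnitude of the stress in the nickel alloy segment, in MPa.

σ ≈ 45.7 MPa (tensile)

If the supports were absent, the total length change would be Σ αᵢΔT Lᵢ = 13×10⁻⁶×74×425 + 22.1×10⁻⁶×74×900 = 1.881 mm.
The walls prevent any net length change, so an axial force P (same in every segment) develops. Compatibility: P · Σ Lᵢ/(AᵢEᵢ) = δ_free.
The series flexibility is Σ Lᵢ/(AᵢEᵢ) = 425/(2500×200×10³) + 900/(800×72×10³) = 1.648×10⁻⁵ mm/N.
P = 1.881 / 1.648×10⁻⁵ = 114200 N = 114.2 kN, tensile.
σ_{nickel alloy} = P / A = 114200 / 2500 = 45.66 MPa.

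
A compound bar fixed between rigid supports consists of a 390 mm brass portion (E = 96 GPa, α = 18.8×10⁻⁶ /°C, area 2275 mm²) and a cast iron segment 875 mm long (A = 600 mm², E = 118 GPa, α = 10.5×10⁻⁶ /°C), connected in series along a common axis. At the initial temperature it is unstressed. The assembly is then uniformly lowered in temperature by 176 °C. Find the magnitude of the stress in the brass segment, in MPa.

If the supports were absent, the total length change would be Σ αᵢΔT Lᵢ = 18.8×10⁻⁶×176×390 + 10.5×10⁻⁶×176×875 = 2.907 mm.
The walls prevent any net length change, so an axial force P (same in every segment) develops. Compatibility: P · Σ Lᵢ/(AᵢEᵢ) = δ_free.
The series flexibility is Σ Lᵢ/(AᵢEᵢ) = 390/(2275×96×10³) + 875/(600×118×10³) = 1.414×10⁻⁵ mm/N.
So P = 2.907 / 1.414×10⁻⁵ = 205.6 kN, tensile.
σ_{brass} = P / A = 205600 / 2275 = 90.35 MPa.

σ ≈ 90.4 MPa (tensile)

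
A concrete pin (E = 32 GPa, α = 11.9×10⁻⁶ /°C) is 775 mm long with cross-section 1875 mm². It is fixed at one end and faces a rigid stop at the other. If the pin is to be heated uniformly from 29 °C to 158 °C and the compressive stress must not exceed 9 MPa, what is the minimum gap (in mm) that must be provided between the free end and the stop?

g ≈ 0.972 mm

Free expansion if unrestrained: δ_free = αΔT L = 11.9×10⁻⁶ × 129 × 775 = 1.19 mm.
At the allowable stress the elastic shortening the wall may impose is σL/E = 9 × 775 / (32×10³) = 0.218 mm.
The gap must absorb the remainder: g_min = 1.19 − 0.218 = 0.9717 mm.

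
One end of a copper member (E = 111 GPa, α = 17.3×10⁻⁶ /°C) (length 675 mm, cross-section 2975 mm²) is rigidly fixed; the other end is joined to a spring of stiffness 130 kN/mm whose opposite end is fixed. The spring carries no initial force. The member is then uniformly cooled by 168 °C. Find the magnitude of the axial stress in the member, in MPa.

Free thermal contraction: δ_free = αΔT L = 17.3×10⁻⁶ × 168 × 675 = 1.962 mm.
With a force P in the spring, the elastic change of the member is PL/(AE) and that of the spring is P/k; compatibility requires their sum to equal δ_free.
So P = δ_free / [L/(AE) + 1/k] = 1.962 / [ 675/(2975×111×10³) + 1/(130×10³) ].
P = 1.962 / 9.736×10⁻⁶ = 201500 N.
σ = P/A = 201500/2975 = 67.73 MPa.

σ ≈ 67.7 MPa (tensile)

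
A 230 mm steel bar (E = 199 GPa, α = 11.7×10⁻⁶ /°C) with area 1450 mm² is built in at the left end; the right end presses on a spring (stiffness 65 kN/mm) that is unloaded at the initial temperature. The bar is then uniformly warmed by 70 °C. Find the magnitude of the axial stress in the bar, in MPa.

σ ≈ 8.03 MPa (compressive)

Free thermal expansion: δ_free = αΔT L = 11.7×10⁻⁶ × 70 × 230 = 0.1884 mm.
Let P be the compressive force at the spring. The bar shortens elastically by PL/(AE) and the spring compresses by P/k; together these equal δ_free.
So P = δ_free / [L/(AE) + 1/k] = 0.1884 / [ 230/(1450×199×10³) + 1/(65×10³) ].
P = 0.1884 / 1.618×10⁻⁵ = 11640 N.
σ = P/A = 11640/1450 = 8.028 MPa.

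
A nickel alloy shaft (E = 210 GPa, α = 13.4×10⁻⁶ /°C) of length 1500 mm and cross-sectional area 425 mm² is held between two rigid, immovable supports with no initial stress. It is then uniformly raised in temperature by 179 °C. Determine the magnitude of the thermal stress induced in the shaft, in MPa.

σ ≈ 504 MPa (compressive)

The supports are rigid, so the total axial strain is zero. The restrained thermal strain is ε = αΔT = 13.4×10⁻⁶ × 179 = 2398.6×10⁻⁶.
Hence σ = E·αΔT = 210×10³ × 2398.6×10⁻⁶ = 503.7 MPa, compressive.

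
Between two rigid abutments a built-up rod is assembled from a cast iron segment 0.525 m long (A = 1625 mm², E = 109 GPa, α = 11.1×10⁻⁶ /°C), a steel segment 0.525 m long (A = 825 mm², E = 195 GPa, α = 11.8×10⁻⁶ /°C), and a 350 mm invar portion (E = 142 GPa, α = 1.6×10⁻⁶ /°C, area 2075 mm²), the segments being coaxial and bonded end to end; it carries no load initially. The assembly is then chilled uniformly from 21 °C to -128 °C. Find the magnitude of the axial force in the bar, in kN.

If the supports were absent, the total length change would be Σ αᵢΔT Lᵢ = 11.1×10⁻⁶×149×525 + 11.8×10⁻⁶×149×525 + 1.6×10⁻⁶×149×350 = 1.875 mm.
The rigid supports impose zero overall length change; the single axial force P common to all segments must satisfy P Σ Lᵢ/(AᵢEᵢ) = δ_free.
The series flexibility is Σ Lᵢ/(AᵢEᵢ) = 525/(1625×109×10³) + 525/(825×195×10³) + 350/(2075×142×10³) = 7.415×10⁻⁶ mm/N.
P = 1.875 / 7.415×10⁻⁶ = 252800 N = 252.8 kN, tensile.

P ≈ 253 kN (tensile)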